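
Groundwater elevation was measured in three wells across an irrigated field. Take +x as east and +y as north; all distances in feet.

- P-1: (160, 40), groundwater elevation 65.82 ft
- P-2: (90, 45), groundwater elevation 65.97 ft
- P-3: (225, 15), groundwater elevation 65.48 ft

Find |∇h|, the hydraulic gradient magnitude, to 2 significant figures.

Differences from P-1: to P-2 (Δx, Δy, Δh) = (-70, 5, +0.15); to P-3 = (65, -25, -0.34).
Determinant of the coordinate differences = (-70)·(-25) − 65·5 = 1425.
∂h/∂x = [(+0.15)·(-25) − (-0.34)·5] / 1425 = -0.001439
∂h/∂y = [(-70)·(-0.34) − 65·(+0.15)] / 1425 = +0.009860
|∇h| = √(-0.001439² + 0.009860²) = 0.009964

0.0100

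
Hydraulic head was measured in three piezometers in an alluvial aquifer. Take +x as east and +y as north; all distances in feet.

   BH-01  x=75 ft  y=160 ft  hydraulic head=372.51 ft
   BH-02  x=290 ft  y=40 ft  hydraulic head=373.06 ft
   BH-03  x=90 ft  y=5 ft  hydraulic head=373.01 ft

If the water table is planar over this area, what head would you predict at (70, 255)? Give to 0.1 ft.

Taking BH-01 as reference: BH-02−BH-01 = (215, -120, +0.55); BH-03−BH-01 = (15, -155, +0.50).
Solve a·Δx + b·Δy = Δh: det = 215·(-155) − 15·(-120) = -31525.
∂h/∂x = [(+0.55)·(-155) − (+0.50)·(-120)] / -31525 = +0.0008010
∂h/∂y = [215·(+0.50) − 15·(+0.55)] / -31525 = -0.003148
h(70, 255) = 372.51 + (+0.0008010)·(-5) + (-0.003148)·(95) = 372.51 -0.004 -0.299 = 372.207 ft.

372.2 ft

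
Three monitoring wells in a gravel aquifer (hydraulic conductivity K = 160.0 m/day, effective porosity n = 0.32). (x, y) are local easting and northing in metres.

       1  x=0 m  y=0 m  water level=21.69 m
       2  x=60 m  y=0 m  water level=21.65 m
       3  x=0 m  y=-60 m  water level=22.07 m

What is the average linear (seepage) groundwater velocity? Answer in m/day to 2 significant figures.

3.2 m/day

∂h/∂x = (21.65 − 21.69) / (60 − 0) = -0.0006667
∂h/∂y = (22.07 − 21.69) / (-60 − 0) = -0.006333
|∇h| = √(-0.0006667² + -0.006333²) = 0.006368
Seepage velocity v = K·i/n = 160.0 × 0.006368 / 0.32 = 3.184 m/day.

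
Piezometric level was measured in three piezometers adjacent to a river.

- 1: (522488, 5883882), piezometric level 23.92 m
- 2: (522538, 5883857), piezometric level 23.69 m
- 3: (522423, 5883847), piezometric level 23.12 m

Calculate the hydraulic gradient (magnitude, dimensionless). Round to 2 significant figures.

0.017

Differences from 1: to 2 (Δx, Δy, Δh) = (50, -25, -0.23); to 3 = (-65, -35, -0.80).
Solve a·Δx + b·Δy = Δh: det = 50·(-35) − (-65)·(-25) = -3375.
∂h/∂x = [(-0.23)·(-35) − (-0.80)·(-25)] / -3375 = +0.003541
∂h/∂y = [50·(-0.80) − (-65)·(-0.23)] / -3375 = +0.01628
|∇h| = √(0.003541² + 0.01628²) = 0.01666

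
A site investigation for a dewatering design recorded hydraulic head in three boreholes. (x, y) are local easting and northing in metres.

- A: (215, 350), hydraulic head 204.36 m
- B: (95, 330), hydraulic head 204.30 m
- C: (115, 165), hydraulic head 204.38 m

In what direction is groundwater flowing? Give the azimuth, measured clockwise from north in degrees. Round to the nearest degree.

Differences from A: to B (Δx, Δy, Δh) = (-120, -20, -0.06); to C = (-100, -185, +0.02).
Solve a·Δx + b·Δy = Δh: det = (-120)·(-185) − (-100)·(-20) = 20200.
∂h/∂x = [(-0.06)·(-185) − (+0.02)·(-20)] / 20200 = +0.0005693
∂h/∂y = [(-120)·(+0.02) − (-100)·(-0.06)] / 20200 = -0.0004158
Flow direction (−∇h) has components (-0.0005693 E, +0.0004158 N).
Azimuth = atan2(E, N) = atan2(-0.0005693, +0.0004158) = 306.1° ≈ 306°.

306°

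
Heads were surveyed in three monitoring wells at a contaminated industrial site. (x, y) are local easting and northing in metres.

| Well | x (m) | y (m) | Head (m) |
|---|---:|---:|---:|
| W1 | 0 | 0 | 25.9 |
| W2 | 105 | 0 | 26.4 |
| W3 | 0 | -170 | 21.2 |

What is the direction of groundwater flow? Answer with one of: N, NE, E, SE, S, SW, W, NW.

∂h/∂x = (26.4 − 25.9) / (105 − 0) = +0.004762
∂h/∂y = (21.2 − 25.9) / (-170 − 0) = +0.02765
Flow = −∇h = (-0.004762 east, -0.02765 north), which points south.

S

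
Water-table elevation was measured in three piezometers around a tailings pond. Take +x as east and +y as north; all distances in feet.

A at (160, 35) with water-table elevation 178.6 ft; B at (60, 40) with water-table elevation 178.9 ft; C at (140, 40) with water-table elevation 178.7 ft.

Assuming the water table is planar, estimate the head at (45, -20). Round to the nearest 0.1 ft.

Three-point gradient (reference A): Δ to B = (-100, 5, +0.3), Δ to C = (-20, 5, +0.1).
∂h/∂x = -0.002500, ∂h/∂y = +0.010000 (det = -400).
h(45, -20) = 178.6 + (-0.002500)·(-115) + (+0.010000)·(-55) = 178.6 +0.288 -0.550 = 178.338 ft.

178.3 ft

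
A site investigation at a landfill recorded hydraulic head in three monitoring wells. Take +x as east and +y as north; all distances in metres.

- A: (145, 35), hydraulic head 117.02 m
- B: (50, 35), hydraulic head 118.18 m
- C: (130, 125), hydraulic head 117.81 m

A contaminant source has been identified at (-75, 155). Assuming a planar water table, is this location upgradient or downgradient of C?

Three-point gradient (reference A): Δ to B = (-95, 0, +1.16), Δ to C = (-15, 90, +0.79).
∂h/∂x = -0.01221, ∂h/∂y = +0.006743 (det = -8550).
Head at (-75, 155) = 117.02 + (-0.01221)·(-220) + (+0.006743)·(120) = 120.52 m.
That is higher than the 117.81 m at C, so the point is upgradient.

upgradient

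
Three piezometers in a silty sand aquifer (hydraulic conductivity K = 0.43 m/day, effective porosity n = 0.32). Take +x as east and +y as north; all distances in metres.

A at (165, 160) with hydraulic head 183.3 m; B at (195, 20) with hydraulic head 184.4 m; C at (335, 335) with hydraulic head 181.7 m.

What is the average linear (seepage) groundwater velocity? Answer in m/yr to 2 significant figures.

4.0 m/yr

Taking A as reference: B−A = (30, -140, +1.1); C−A = (170, 175, -1.6).
Solve a·Δx + b·Δy = Δh: det = 30·175 − 170·(-140) = 29050.
∂h/∂x = [(+1.1)·175 − (-1.6)·(-140)] / 29050 = -0.001084
∂h/∂y = [30·(-1.6) − 170·(+1.1)] / 29050 = -0.008090
|∇h| = √(-0.001084² + -0.008090²) = 0.008162
Seepage velocity v = K·i/n = 0.43 × 0.008162 / 0.32 = 0.01097 m/day = 4.007 m/yr.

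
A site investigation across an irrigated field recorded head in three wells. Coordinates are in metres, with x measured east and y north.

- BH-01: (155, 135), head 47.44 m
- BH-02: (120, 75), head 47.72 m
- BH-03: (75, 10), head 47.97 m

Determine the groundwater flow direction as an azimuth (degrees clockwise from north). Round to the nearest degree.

Taking BH-01 as reference: BH-02−BH-01 = (-35, -60, +0.28); BH-03−BH-01 = (-80, -125, +0.53).
Solve a·Δx + b·Δy = Δh: det = (-35)·(-125) − (-80)·(-60) = -425.
∂h/∂x = [(+0.28)·(-125) − (+0.53)·(-60)] / -425 = +0.007529
∂h/∂y = [(-35)·(+0.53) − (-80)·(+0.28)] / -425 = -0.009059
Flow direction (−∇h) has components (-0.007529 E, +0.009059 N).
Azimuth = atan2(E, N) = atan2(-0.007529, +0.009059) = 320.3° ≈ 320°.

320°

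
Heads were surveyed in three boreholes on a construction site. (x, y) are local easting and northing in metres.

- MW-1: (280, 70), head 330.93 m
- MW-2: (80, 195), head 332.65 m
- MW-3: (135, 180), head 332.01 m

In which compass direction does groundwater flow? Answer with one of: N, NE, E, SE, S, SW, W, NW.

Taking MW-1 as reference: MW-2−MW-1 = (-200, 125, +1.72); MW-3−MW-1 = (-145, 110, +1.08).
Determinant of the coordinate differences = (-200)·110 − (-145)·125 = -3875.
∂h/∂x = [(+1.72)·110 − (+1.08)·125] / -3875 = -0.01399
∂h/∂y = [(-200)·(+1.08) − (-145)·(+1.72)] / -3875 = -0.008619
Flow = −∇h = (+0.01399 east, +0.008619 north), which points northeast.

NE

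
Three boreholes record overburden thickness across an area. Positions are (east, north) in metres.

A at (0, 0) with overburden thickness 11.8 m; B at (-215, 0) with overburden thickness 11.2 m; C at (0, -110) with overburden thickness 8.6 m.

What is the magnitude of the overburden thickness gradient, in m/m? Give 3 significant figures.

0.0292 m/m

∂d/∂x = (11.2 − 11.8) / (-215 − 0) = +0.002791
∂d/∂y = (8.6 − 11.8) / (-110 − 0) = +0.02909
|∇f| = √(0.002791² + 0.02909²) = 0.02922 m/m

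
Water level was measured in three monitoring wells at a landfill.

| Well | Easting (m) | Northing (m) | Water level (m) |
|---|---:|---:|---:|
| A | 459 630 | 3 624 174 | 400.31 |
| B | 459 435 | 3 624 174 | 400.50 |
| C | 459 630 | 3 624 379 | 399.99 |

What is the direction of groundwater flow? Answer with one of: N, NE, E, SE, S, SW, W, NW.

∂h/∂x = (400.50 − 400.31) / (459435 − 459630) = -0.0009744
∂h/∂y = (399.99 − 400.31) / (3624379 − 3624174) = -0.001561
Flow = −∇h = (+0.0009744 east, +0.001561 north), which points northeast.

NE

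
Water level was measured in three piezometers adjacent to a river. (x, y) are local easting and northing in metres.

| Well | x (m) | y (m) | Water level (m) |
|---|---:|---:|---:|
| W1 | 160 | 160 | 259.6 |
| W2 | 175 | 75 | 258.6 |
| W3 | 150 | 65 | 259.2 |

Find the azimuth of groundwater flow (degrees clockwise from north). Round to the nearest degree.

Taking W1 as reference: W2−W1 = (15, -85, -1.0); W3−W1 = (-10, -95, -0.4).
Solve a·Δx + b·Δy = Δh: det = 15·(-95) − (-10)·(-85) = -2275.
∂h/∂x = [(-1.0)·(-95) − (-0.4)·(-85)] / -2275 = -0.02681
∂h/∂y = [15·(-0.4) − (-10)·(-1.0)] / -2275 = +0.007033
Flow direction (−∇h) has components (+0.02681 E, -0.007033 N).
Azimuth = atan2(E, N) = atan2(+0.02681, -0.007033) = 104.7° ≈ 105°.

105°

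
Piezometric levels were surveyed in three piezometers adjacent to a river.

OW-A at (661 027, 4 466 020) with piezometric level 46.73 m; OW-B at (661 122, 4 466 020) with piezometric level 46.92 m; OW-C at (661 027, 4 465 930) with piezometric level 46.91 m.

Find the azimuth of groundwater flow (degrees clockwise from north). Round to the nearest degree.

∂h/∂x = (46.92 − 46.73) / (661122 − 661027) = +0.002000
∂h/∂y = (46.91 − 46.73) / (4465930 − 4466020) = -0.002000
Flow direction (−∇h) has components (-0.002000 E, +0.002000 N).
Azimuth = atan2(E, N) = atan2(-0.002000, +0.002000) = 315.0° ≈ 315°.

315°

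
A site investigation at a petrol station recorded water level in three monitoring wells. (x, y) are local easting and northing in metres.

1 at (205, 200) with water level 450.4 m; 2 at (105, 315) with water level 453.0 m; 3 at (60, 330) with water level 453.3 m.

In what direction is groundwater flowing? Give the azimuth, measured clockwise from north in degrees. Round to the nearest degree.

Differences from 1: to 2 (Δx, Δy, Δh) = (-100, 115, +2.6); to 3 = (-145, 130, +2.9).
Determinant of the coordinate differences = (-100)·130 − (-145)·115 = 3675.
∂h/∂x = [(+2.6)·130 − (+2.9)·115] / 3675 = +0.001224
∂h/∂y = [(-100)·(+2.9) − (-145)·(+2.6)] / 3675 = +0.02367
Flow direction (−∇h) has components (-0.001224 E, -0.02367 N).
Azimuth = atan2(E, N) = atan2(-0.001224, -0.02367) = 183.0° ≈ 183°.

183°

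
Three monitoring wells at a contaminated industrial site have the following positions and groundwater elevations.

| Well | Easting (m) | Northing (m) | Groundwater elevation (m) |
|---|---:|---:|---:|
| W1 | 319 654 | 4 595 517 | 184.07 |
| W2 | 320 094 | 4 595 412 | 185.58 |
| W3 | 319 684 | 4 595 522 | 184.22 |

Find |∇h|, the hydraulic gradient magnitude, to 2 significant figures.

With h = a·x + b·y + c and W1 as origin, the differences give:
  440·a + (-105)·b = +1.51
  30·a + 5·b = +0.15
Eliminate b (×5 and ×(-105), subtract): 5350·a = 23.300 → a = ∂h/∂x = +0.004355
Back-substitute: b = ∂h/∂y = +0.003869.
|∇h| = √(0.004355² + 0.003869²) = 0.005825

0.0058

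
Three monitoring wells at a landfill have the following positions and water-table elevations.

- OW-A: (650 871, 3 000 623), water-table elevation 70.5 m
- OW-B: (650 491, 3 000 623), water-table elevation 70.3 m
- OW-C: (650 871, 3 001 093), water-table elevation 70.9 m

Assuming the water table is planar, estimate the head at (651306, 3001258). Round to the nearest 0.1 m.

∂h/∂x = (70.3 − 70.5) / (650491 − 650871) = +0.0005263
∂h/∂y = (70.9 − 70.5) / (3001093 − 3000623) = +0.0008511
h(651306, 3001258) = 70.5 + (+0.0005263)·(435) + (+0.0008511)·(635) = 70.5 +0.229 +0.540 = 71.269 m.

71.3 m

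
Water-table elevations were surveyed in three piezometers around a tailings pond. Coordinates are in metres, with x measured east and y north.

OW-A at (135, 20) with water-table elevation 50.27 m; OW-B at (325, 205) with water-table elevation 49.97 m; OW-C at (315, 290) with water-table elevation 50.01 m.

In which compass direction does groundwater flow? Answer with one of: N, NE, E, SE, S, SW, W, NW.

E

Taking OW-A as reference: OW-B−OW-A = (190, 185, -0.30); OW-C−OW-A = (180, 270, -0.26).
Solve a·Δx + b·Δy = Δh: det = 190·270 − 180·185 = 18000.
∂h/∂x = [(-0.30)·270 − (-0.26)·185] / 18000 = -0.001828
∂h/∂y = [190·(-0.26) − 180·(-0.30)] / 18000 = +0.0002556
Flow = −∇h = (+0.001828 east, -0.0002556 north), which points east.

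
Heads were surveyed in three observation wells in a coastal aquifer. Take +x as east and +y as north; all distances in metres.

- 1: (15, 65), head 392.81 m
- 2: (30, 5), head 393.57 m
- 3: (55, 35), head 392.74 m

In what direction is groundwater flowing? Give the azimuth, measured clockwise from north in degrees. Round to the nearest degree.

041°

With h = a·x + b·y + c and 1 as origin, the differences give:
  15·a + (-60)·b = +0.76
  40·a + (-30)·b = -0.07
Eliminate b (×(-30) and ×(-60), subtract): 1950·a = -27.000 → a = ∂h/∂x = -0.01385
Back-substitute: b = ∂h/∂y = -0.01613.
Flow direction (−∇h) has components (+0.01385 E, +0.01613 N).
Azimuth = atan2(E, N) = atan2(+0.01385, +0.01613) = 40.6° ≈ 041°.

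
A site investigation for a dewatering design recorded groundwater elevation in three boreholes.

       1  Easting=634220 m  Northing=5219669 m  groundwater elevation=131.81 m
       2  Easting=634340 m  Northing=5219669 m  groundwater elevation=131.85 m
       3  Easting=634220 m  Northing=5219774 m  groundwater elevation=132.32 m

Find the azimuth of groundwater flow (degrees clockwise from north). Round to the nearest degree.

184°

∂h/∂x = (131.85 − 131.81) / (634340 − 634220) = +0.0003333
∂h/∂y = (132.32 − 131.81) / (5219774 − 5219669) = +0.004857
Flow direction (−∇h) has components (-0.0003333 E, -0.004857 N).
Azimuth = atan2(E, N) = atan2(-0.0003333, -0.004857) = 183.9° ≈ 184°.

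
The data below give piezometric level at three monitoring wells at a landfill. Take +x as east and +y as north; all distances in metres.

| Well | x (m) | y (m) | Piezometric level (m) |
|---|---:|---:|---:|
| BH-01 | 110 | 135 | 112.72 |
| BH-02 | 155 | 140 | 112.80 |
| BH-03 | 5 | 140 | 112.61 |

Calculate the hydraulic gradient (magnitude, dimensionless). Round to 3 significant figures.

With h = a·x + b·y + c and BH-01 as origin, the differences give:
  45·a + 5·b = +0.08
  (-105)·a + 5·b = -0.11
Eliminate b (×5 and ×5, subtract): 750·a = 0.950 → a = ∂h/∂x = +0.001267
Back-substitute: b = ∂h/∂y = +0.004600.
|∇h| = √(0.001267² + 0.004600²) = 0.004771

0.00477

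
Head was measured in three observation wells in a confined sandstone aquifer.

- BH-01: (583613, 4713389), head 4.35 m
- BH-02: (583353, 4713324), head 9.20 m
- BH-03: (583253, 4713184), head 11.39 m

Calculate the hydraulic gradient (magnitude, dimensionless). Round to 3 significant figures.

Differences from BH-01: to BH-02 (Δx, Δy, Δh) = (-260, -65, +4.85); to BH-03 = (-360, -205, +7.04).
Solve a·Δx + b·Δy = Δh: det = (-260)·(-205) − (-360)·(-65) = 29900.
∂h/∂x = [(+4.85)·(-205) − (+7.04)·(-65)] / 29900 = -0.01795
∂h/∂y = [(-260)·(+7.04) − (-360)·(+4.85)] / 29900 = -0.002823
|∇h| = √(-0.01795² + -0.002823²) = 0.01817

0.0182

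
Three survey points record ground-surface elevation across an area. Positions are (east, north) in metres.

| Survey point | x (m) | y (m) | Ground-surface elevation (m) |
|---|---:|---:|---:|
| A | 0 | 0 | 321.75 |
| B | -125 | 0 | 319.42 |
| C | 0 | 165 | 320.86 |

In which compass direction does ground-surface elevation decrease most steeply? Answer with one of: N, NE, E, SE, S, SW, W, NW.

W

∂z/∂x = (319.42 − 321.75) / (-125 − 0) = +0.01864
∂z/∂y = (320.86 − 321.75) / (165 − 0) = -0.005394
Steepest decrease is along −∇f = (-0.01864 E, +0.005394 N) → west.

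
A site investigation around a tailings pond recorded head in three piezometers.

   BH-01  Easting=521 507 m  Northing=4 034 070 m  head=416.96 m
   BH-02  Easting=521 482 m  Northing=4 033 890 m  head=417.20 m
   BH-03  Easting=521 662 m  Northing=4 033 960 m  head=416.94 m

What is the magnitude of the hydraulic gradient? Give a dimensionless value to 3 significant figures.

Taking BH-01 as reference: BH-02−BH-01 = (-25, -180, +0.24); BH-03−BH-01 = (155, -110, -0.02).
Solve a·Δx + b·Δy = Δh: det = (-25)·(-110) − 155·(-180) = 30650.
∂h/∂x = [(+0.24)·(-110) − (-0.02)·(-180)] / 30650 = -0.0009788
∂h/∂y = [(-25)·(-0.02) − 155·(+0.24)] / 30650 = -0.001197
|∇h| = √(-0.0009788² + -0.001197²) = 0.001546

0.00155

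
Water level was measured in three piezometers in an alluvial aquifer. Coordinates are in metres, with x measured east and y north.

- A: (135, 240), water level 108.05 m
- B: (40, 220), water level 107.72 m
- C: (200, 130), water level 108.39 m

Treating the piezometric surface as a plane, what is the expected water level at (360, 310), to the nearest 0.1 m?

108.8 m

Taking A as reference: B−A = (-95, -20, -0.33); C−A = (65, -110, +0.34).
Determinant of the coordinate differences = (-95)·(-110) − 65·(-20) = 11750.
∂h/∂x = [(-0.33)·(-110) − (+0.34)·(-20)] / 11750 = +0.003668
∂h/∂y = [(-95)·(+0.34) − 65·(-0.33)] / 11750 = -0.0009234
h(360, 310) = 108.05 + (+0.003668)·(225) + (-0.0009234)·(70) = 108.05 +0.825 -0.065 = 108.811 m.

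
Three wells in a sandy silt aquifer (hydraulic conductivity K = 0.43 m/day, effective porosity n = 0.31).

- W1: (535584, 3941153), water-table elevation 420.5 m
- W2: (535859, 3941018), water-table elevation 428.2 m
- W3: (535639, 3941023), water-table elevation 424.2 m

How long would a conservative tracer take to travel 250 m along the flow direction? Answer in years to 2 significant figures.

With h = a·x + b·y + c and W1 as origin, the differences give:
  275·a + (-135)·b = +7.7
  55·a + (-130)·b = +3.7
Eliminate b (×(-130) and ×(-135), subtract): -28325·a = -501.50 → a = ∂h/∂x = +0.01771
Back-substitute: b = ∂h/∂y = -0.02097.
|∇h| = √(0.01771² + -0.02097²) = 0.02745
Seepage velocity v = K·i/n = 0.43 × 0.02745 / 0.31 = 0.03808 m/day.
t = 250 / 0.03808 = 6565 days = 18 years.

18 years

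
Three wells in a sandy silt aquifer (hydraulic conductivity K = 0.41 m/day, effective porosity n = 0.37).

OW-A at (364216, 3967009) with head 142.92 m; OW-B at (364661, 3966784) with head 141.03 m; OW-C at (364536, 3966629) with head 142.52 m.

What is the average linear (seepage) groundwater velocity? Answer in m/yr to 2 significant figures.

Taking OW-A as reference: OW-B−OW-A = (445, -225, -1.89); OW-C−OW-A = (320, -380, -0.40).
Solve a·Δx + b·Δy = Δh: det = 445·(-380) − 320·(-225) = -97100.
∂h/∂x = [(-1.89)·(-380) − (-0.40)·(-225)] / -97100 = -0.006470
∂h/∂y = [445·(-0.40) − 320·(-1.89)] / -97100 = -0.004395
|∇h| = √(-0.006470² + -0.004395²) = 0.007822
Seepage velocity v = K·i/n = 0.41 × 0.007822 / 0.37 = 0.008668 m/day = 3.166 m/yr.

3.2 m/yr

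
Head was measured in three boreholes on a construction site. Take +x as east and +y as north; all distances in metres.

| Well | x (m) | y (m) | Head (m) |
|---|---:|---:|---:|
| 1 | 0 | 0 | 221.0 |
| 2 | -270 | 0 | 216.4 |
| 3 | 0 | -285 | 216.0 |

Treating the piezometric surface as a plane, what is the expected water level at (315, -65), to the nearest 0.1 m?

225.2 m

∂h/∂x = (216.4 − 221.0) / (-270 − 0) = +0.01704
∂h/∂y = (216.0 − 221.0) / (-285 − 0) = +0.01754
h(315, -65) = 221.0 + (+0.01704)·(315) + (+0.01754)·(-65) = 221.0 +5.367 -1.140 = 225.226 m.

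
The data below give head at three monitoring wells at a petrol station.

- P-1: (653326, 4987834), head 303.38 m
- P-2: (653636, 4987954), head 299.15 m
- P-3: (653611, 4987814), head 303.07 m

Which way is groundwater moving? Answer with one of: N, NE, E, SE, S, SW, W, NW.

N

Three-point gradient (reference P-1): Δ to P-2 = (310, 120, -4.23), Δ to P-3 = (285, -20, -0.31).
∂h/∂x = -0.003015, ∂h/∂y = -0.02746 (det = -40400).
Flow = −∇h = (+0.003015 east, +0.02746 north), which points north.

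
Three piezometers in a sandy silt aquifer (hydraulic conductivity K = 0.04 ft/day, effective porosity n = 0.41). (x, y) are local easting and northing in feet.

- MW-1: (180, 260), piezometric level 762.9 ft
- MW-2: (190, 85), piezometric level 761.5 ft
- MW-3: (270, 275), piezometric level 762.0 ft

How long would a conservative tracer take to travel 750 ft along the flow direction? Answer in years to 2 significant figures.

1600 years

Differences from MW-1: to MW-2 (Δx, Δy, Δh) = (10, -175, -1.4); to MW-3 = (90, 15, -0.9).
Determinant of the coordinate differences = 10·15 − 90·(-175) = 15900.
∂h/∂x = [(-1.4)·15 − (-0.9)·(-175)] / 15900 = -0.01123
∂h/∂y = [10·(-0.9) − 90·(-1.4)] / 15900 = +0.007358
|∇h| = √(-0.01123² + 0.007358²) = 0.01343
Seepage velocity v = K·i/n = 0.04 × 0.01343 / 0.41 = 0.00131 ft/day.
t = 750 / 0.00131 = 5.725e+05 days = 1.57e+03 years.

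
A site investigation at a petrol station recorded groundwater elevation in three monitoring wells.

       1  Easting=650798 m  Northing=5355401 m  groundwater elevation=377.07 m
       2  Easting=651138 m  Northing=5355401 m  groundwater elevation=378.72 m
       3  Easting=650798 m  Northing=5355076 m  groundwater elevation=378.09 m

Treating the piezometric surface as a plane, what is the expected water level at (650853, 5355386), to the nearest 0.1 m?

∂h/∂x = (378.72 − 377.07) / (651138 − 650798) = +0.004853
∂h/∂y = (378.09 − 377.07) / (5355076 − 5355401) = -0.003138
h(650853, 5355386) = 377.07 + (+0.004853)·(55) + (-0.003138)·(-15) = 377.07 +0.267 +0.047 = 377.384 m.

377.4 m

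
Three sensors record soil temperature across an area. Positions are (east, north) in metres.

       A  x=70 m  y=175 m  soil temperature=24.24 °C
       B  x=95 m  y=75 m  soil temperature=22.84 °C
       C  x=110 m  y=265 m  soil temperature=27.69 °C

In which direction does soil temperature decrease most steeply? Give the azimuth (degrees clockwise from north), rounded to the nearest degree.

Differences from A: to B (Δx, Δy, Δh) = (25, -100, -1.40); to C = (40, 90, +3.45).
Determinant of the coordinate differences = 25·90 − 40·(-100) = 6250.
∂T/∂x = [(-1.40)·90 − (+3.45)·(-100)] / 6250 = +0.03504
∂T/∂y = [25·(+3.45) − 40·(-1.40)] / 6250 = +0.02276
Steepest decrease is along −∇f: components (-0.03504 E, -0.02276 N).
Azimuth = atan2(-0.03504, -0.02276) = 237.0° ≈ 237°.

237°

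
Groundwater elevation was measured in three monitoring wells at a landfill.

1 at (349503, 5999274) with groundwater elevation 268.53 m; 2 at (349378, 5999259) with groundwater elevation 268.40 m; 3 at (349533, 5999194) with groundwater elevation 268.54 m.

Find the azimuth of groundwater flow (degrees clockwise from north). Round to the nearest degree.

256°

With h = a·x + b·y + c and 1 as origin, the differences give:
  (-125)·a + (-15)·b = -0.13
  30·a + (-80)·b = +0.01
Eliminate b (×(-80) and ×(-15), subtract): 10450·a = 10.550 → a = ∂h/∂x = +0.001010
Back-substitute: b = ∂h/∂y = +0.0002536.
Flow direction (−∇h) has components (-0.001010 E, -0.0002536 N).
Azimuth = atan2(E, N) = atan2(-0.001010, -0.0002536) = 255.9° ≈ 256°.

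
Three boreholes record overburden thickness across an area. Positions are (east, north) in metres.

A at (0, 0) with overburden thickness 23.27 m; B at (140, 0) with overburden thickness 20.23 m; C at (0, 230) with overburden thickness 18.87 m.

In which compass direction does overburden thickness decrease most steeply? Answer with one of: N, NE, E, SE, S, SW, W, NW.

∂d/∂x = (20.23 − 23.27) / (140 − 0) = -0.02171
∂d/∂y = (18.87 − 23.27) / (230 − 0) = -0.01913
Steepest decrease is along −∇f = (+0.02171 E, +0.01913 N) → northeast.

NE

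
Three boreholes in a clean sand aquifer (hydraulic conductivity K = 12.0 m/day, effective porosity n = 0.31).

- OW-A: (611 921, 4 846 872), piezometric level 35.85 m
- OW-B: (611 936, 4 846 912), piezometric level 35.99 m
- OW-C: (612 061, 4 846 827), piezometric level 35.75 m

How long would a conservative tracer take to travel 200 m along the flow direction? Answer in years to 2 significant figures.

With h = a·x + b·y + c and OW-A as origin, the differences give:
  15·a + 40·b = +0.14
  140·a + (-45)·b = -0.10
Eliminate b (×(-45) and ×40, subtract): -6275·a = -2.300 → a = ∂h/∂x = +0.0003665
Back-substitute: b = ∂h/∂y = +0.003363.
|∇h| = √(0.0003665² + 0.003363²) = 0.003383
Seepage velocity v = K·i/n = 12.0 × 0.003383 / 0.31 = 0.131 m/day.
t = 200 / 0.131 = 1527 days = 4.18 years.

4.2 years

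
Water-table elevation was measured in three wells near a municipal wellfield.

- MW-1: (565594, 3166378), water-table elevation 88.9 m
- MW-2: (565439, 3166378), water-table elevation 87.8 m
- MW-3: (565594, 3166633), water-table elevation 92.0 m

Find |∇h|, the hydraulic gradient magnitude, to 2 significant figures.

∂h/∂x = (87.8 − 88.9) / (565439 − 565594) = +0.007097
∂h/∂y = (92.0 − 88.9) / (3166633 − 3166378) = +0.01216
|∇h| = √(0.007097² + 0.01216²) = 0.01408

0.014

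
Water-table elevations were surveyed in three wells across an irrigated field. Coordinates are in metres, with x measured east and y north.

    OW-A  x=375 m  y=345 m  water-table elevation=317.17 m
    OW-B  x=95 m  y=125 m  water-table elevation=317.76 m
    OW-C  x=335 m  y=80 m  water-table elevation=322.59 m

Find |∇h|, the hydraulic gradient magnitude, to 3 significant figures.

0.0278

With h = a·x + b·y + c and OW-A as origin, the differences give:
  (-280)·a + (-220)·b = +0.59
  (-40)·a + (-265)·b = +5.42
Eliminate b (×(-265) and ×(-220), subtract): 65400·a = 1036.050 → a = ∂h/∂x = +0.01584
Back-substitute: b = ∂h/∂y = -0.02284.
|∇h| = √(0.01584² + -0.02284²) = 0.0278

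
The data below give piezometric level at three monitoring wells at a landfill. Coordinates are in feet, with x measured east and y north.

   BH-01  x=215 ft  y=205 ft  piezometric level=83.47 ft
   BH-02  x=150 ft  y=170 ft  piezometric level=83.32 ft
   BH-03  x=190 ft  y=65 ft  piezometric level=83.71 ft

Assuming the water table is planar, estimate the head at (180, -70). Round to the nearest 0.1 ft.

Differences from BH-01: to BH-02 (Δx, Δy, Δh) = (-65, -35, -0.15); to BH-03 = (-25, -140, +0.24).
Solve a·Δx + b·Δy = Δh: det = (-65)·(-140) − (-25)·(-35) = 8225.
∂h/∂x = [(-0.15)·(-140) − (+0.24)·(-35)] / 8225 = +0.003574
∂h/∂y = [(-65)·(+0.24) − (-25)·(-0.15)] / 8225 = -0.002353
h(180, -70) = 83.47 + (+0.003574)·(-35) + (-0.002353)·(-275) = 83.47 -0.125 +0.647 = 83.992 ft.

84.0 ft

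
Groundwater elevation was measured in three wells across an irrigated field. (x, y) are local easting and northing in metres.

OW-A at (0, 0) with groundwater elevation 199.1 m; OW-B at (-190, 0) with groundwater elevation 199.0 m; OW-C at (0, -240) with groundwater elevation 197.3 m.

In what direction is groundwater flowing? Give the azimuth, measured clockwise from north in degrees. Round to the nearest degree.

184°

∂h/∂x = (199.0 − 199.1) / (-190 − 0) = +0.0005263
∂h/∂y = (197.3 − 199.1) / (-240 − 0) = +0.007500
Flow direction (−∇h) has components (-0.0005263 E, -0.007500 N).
Azimuth = atan2(E, N) = atan2(-0.0005263, -0.007500) = 184.0° ≈ 184°.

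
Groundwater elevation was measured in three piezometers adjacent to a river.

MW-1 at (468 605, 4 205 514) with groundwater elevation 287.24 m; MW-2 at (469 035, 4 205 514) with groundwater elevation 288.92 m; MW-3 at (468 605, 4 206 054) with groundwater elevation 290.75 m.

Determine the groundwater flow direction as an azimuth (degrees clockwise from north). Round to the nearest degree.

∂h/∂x = (288.92 − 287.24) / (469035 − 468605) = +0.003907
∂h/∂y = (290.75 − 287.24) / (4206054 − 4205514) = +0.006500
Flow direction (−∇h) has components (-0.003907 E, -0.006500 N).
Azimuth = atan2(E, N) = atan2(-0.003907, -0.006500) = 211.0° ≈ 211°.

211°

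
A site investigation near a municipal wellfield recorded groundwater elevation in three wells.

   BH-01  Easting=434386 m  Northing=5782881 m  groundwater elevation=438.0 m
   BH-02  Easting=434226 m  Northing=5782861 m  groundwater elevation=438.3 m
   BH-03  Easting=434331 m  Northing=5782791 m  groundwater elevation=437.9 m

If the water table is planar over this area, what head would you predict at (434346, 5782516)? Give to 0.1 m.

437.2 m

With h = a·x + b·y + c and BH-01 as origin, the differences give:
  (-160)·a + (-20)·b = +0.3
  (-55)·a + (-90)·b = -0.1
Eliminate b (×(-90) and ×(-20), subtract): 13300·a = -29.00 → a = ∂h/∂x = -0.002180
Back-substitute: b = ∂h/∂y = +0.002444.
h(434346, 5782516) = 438.0 + (-0.002180)·(-40) + (+0.002444)·(-365) = 438.0 +0.087 -0.892 = 437.195 m.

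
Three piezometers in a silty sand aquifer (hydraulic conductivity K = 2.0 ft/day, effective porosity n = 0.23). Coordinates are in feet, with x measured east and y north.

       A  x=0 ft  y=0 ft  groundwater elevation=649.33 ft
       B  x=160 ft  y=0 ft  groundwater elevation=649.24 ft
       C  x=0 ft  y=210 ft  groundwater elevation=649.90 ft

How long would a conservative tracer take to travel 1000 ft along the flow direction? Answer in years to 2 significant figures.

∂h/∂x = (649.24 − 649.33) / (160 − 0) = -0.0005625
∂h/∂y = (649.90 − 649.33) / (210 − 0) = +0.002714
|∇h| = √(-0.0005625² + 0.002714²) = 0.002772
Seepage velocity v = K·i/n = 2.0 × 0.002772 / 0.23 = 0.0241 ft/day.
t = 1000 / 0.0241 = 4.149e+04 days = 114 years.

110 years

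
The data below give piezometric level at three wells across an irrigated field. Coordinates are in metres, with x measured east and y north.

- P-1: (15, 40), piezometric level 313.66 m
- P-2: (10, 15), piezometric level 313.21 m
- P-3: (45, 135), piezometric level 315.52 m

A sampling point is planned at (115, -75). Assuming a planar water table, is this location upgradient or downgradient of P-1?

downgradient

With h = a·x + b·y + c and P-1 as origin, the differences give:
  (-5)·a + (-25)·b = -0.45
  30·a + 95·b = +1.86
Eliminate b (×95 and ×(-25), subtract): 275·a = 3.750 → a = ∂h/∂x = +0.01364
Back-substitute: b = ∂h/∂y = +0.01527.
Head at (115, -75) = 313.66 + (+0.01364)·(100) + (+0.01527)·(-115) = 313.27 m.
That is lower than the 313.66 m at P-1, so the point is downgradient.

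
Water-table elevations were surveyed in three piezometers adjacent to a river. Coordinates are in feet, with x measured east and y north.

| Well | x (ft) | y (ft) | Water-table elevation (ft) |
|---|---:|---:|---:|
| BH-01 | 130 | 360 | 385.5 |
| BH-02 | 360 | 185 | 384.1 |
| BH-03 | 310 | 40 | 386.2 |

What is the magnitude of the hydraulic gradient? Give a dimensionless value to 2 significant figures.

0.017

Differences from BH-01: to BH-02 (Δx, Δy, Δh) = (230, -175, -1.4); to BH-03 = (180, -320, +0.7).
Solve a·Δx + b·Δy = Δh: det = 230·(-320) − 180·(-175) = -42100.
∂h/∂x = [(-1.4)·(-320) − (+0.7)·(-175)] / -42100 = -0.01355
∂h/∂y = [230·(+0.7) − 180·(-1.4)] / -42100 = -0.009810
|∇h| = √(-0.01355² + -0.009810²) = 0.01673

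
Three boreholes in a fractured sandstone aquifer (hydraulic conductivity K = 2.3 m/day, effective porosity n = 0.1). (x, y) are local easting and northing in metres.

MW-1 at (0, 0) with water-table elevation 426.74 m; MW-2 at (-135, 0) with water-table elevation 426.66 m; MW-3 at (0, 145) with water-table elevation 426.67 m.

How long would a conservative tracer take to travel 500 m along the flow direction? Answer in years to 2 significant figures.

78 years

∂h/∂x = (426.66 − 426.74) / (-135 − 0) = +0.0005926
∂h/∂y = (426.67 − 426.74) / (145 − 0) = -0.0004828
|∇h| = √(0.0005926² + -0.0004828²) = 0.0007644
Seepage velocity v = K·i/n = 2.3 × 0.0007644 / 0.1 = 0.01758 m/day.
t = 500 / 0.01758 = 2.844e+04 days = 77.9 years.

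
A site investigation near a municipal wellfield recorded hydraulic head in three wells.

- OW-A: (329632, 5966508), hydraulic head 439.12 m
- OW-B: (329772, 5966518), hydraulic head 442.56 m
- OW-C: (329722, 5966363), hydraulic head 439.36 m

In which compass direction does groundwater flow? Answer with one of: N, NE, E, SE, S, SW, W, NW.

SW

Differences from OW-A: to OW-B (Δx, Δy, Δh) = (140, 10, +3.44); to OW-C = (90, -145, +0.24).
Determinant of the coordinate differences = 140·(-145) − 90·10 = -21200.
∂h/∂x = [(+3.44)·(-145) − (+0.24)·10] / -21200 = +0.02364
∂h/∂y = [140·(+0.24) − 90·(+3.44)] / -21200 = +0.01302
Flow = −∇h = (-0.02364 east, -0.01302 north), which points southwest.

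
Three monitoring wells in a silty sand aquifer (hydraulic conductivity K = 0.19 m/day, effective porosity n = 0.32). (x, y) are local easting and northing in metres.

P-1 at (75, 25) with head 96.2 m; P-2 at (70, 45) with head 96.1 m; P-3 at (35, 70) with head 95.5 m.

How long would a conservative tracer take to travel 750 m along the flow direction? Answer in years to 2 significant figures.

210 years

Three-point gradient (reference P-1): Δ to P-2 = (-5, 20, -0.1), Δ to P-3 = (-40, 45, -0.7).
∂h/∂x = +0.01652, ∂h/∂y = -0.0008696 (det = 575).
|∇h| = √(0.01652² + -0.0008696²) = 0.01654
Seepage velocity v = K·i/n = 0.19 × 0.01654 / 0.32 = 0.009821 m/day.
t = 750 / 0.009821 = 7.637e+04 days = 209 years.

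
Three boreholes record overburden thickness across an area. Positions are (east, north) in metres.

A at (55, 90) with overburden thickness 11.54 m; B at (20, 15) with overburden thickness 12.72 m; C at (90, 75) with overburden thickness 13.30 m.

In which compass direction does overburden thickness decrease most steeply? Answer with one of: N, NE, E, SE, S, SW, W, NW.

Differences from A: to B (Δx, Δy, Δh) = (-35, -75, +1.18); to C = (35, -15, +1.76).
Solve a·Δx + b·Δy = Δd: det = (-35)·(-15) − 35·(-75) = 3150.
∂d/∂x = [(+1.18)·(-15) − (+1.76)·(-75)] / 3150 = +0.03629
∂d/∂y = [(-35)·(+1.76) − 35·(+1.18)] / 3150 = -0.03267
Steepest decrease is along −∇f = (-0.03629 E, +0.03267 N) → northwest.

NW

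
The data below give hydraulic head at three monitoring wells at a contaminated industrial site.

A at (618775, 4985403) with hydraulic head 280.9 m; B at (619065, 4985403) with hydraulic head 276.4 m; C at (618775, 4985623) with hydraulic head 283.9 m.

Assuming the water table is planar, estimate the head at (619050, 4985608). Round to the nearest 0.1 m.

∂h/∂x = (276.4 − 280.9) / (619065 − 618775) = -0.01552
∂h/∂y = (283.9 − 280.9) / (4985623 − 4985403) = +0.01364
h(619050, 4985608) = 280.9 + (-0.01552)·(275) + (+0.01364)·(205) = 280.9 -4.267 +2.795 = 279.428 m.

279.4 m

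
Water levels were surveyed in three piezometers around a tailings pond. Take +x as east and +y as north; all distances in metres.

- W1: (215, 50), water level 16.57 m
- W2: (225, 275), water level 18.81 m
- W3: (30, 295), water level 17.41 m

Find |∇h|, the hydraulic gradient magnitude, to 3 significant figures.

0.0126

With h = a·x + b·y + c and W1 as origin, the differences give:
  10·a + 225·b = +2.24
  (-185)·a + 245·b = +0.84
Eliminate b (×245 and ×225, subtract): 44075·a = 359.800 → a = ∂h/∂x = +0.008163
Back-substitute: b = ∂h/∂y = +0.009593.
|∇h| = √(0.008163² + 0.009593²) = 0.0126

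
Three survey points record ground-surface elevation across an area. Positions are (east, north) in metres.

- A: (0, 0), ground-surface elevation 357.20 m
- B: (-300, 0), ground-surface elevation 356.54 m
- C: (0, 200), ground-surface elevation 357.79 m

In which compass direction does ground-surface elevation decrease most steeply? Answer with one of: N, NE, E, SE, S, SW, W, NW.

∂z/∂x = (356.54 − 357.20) / (-300 − 0) = +0.002200
∂z/∂y = (357.79 − 357.20) / (200 − 0) = +0.002950
Steepest decrease is along −∇f = (-0.002200 E, -0.002950 N) → southwest.

SW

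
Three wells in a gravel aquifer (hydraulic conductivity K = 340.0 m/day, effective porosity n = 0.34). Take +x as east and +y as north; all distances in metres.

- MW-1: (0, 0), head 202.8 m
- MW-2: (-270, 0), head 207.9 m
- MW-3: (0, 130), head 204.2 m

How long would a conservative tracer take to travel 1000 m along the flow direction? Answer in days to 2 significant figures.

∂h/∂x = (207.9 − 202.8) / (-270 − 0) = -0.01889
∂h/∂y = (204.2 − 202.8) / (130 − 0) = +0.01077
|∇h| = √(-0.01889² + 0.01077²) = 0.02174
Seepage velocity v = K·i/n = 340.0 × 0.02174 / 0.34 = 21.74 m/day.
t = 1000 / 21.74 = 46 days.

46 days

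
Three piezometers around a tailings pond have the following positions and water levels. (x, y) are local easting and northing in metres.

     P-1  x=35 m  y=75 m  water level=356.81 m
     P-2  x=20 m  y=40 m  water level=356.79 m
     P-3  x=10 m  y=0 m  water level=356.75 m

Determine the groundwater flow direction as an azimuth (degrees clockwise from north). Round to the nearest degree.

124°

Three-point gradient (reference P-1): Δ to P-2 = (-15, -35, -0.02), Δ to P-3 = (-25, -75, -0.06).
∂h/∂x = -0.002400, ∂h/∂y = +0.001600 (det = 250).
Flow direction (−∇h) has components (+0.002400 E, -0.001600 N).
Azimuth = atan2(E, N) = atan2(+0.002400, -0.001600) = 123.7° ≈ 124°.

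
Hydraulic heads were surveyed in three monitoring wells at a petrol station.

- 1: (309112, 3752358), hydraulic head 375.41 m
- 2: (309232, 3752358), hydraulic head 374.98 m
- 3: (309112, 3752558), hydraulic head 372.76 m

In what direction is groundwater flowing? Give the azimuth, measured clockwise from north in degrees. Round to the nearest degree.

015°

∂h/∂x = (374.98 − 375.41) / (309232 − 309112) = -0.003583
∂h/∂y = (372.76 − 375.41) / (3752558 − 3752358) = -0.01325
Flow direction (−∇h) has components (+0.003583 E, +0.01325 N).
Azimuth = atan2(E, N) = atan2(+0.003583, +0.01325) = 15.1° ≈ 015°.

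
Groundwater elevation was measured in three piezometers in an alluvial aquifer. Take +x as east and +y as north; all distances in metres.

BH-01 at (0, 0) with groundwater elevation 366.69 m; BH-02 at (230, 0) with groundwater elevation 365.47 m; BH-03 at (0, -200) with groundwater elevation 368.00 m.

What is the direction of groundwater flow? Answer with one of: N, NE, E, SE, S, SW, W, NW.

∂h/∂x = (365.47 − 366.69) / (230 − 0) = -0.005304
∂h/∂y = (368.00 − 366.69) / (-200 − 0) = -0.006550
Flow = −∇h = (+0.005304 east, +0.006550 north), which points northeast.

NE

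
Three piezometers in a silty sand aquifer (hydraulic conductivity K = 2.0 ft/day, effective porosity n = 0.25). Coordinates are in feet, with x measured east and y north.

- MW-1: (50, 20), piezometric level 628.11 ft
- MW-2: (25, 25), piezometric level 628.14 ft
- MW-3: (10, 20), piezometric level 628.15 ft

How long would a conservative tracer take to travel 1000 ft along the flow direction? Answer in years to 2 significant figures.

With h = a·x + b·y + c and MW-1 as origin, the differences give:
  (-25)·a + 5·b = +0.03
  (-40)·a + 0·b = +0.04
Eliminate b (×0 and ×5, subtract): 200·a = -0.200 → a = ∂h/∂x = -0.0010000
Back-substitute: b = ∂h/∂y = +0.0010000.
|∇h| = √(-0.0010000² + 0.0010000²) = 0.001414
Seepage velocity v = K·i/n = 2.0 × 0.001414 / 0.25 = 0.01131 ft/day.
t = 1000 / 0.01131 = 8.842e+04 days = 242 years.

240 years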